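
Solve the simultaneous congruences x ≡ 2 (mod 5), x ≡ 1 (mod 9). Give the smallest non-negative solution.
x ≡ 37 (mod 45); the representative in [0, 45) is 37

The moduli 5, 9 are pairwise coprime, so by the CRT there is a unique solution mod 5·9 = 45.
Solve by successive substitution. Start with x ≡ 2 (mod 5).
  Combine with x ≡ 1 (mod 9): write x = 2 + 5·t and require 2 + 5·t ≡ 1 (mod 9), i.e. 5·t ≡ 1 − 2 ≡ 8 (mod 9). Since 5^(−1) ≡ 2 (mod 9), t ≡ 2·8 ≡ 7 (mod 9). So x ≡ 2 + 5·7 = 37 (mod 45).
Unique solution in [0, 45): x = 37.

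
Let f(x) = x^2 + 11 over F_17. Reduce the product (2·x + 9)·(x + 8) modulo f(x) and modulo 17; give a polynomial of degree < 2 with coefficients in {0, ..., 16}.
a · b ≡ 8·x + 16 (mod f(x))

Multiply as integer polynomials: a · b = 2·x^2 + 25·x + 72. Reducing coefficients mod 17: a · b ≡ 2·x^2 + 8·x + 4. Now divide by f(x) = x^2 + 11 in F_17[x], eliminating the leading term at each step:
  leading term 2·x^2: subtract (2)·f(x) = 2·x^2 + 5, leaving 8·x + 16 (coefficients mod 17)
The degree is now < 2, so this is the remainder. Hence a · b ≡ 8·x + 16 in F_17[x]/(f).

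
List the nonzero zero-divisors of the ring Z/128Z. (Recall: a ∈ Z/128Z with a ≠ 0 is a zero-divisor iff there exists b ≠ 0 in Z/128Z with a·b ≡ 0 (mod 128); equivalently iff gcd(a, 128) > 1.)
nonzero zero-divisors of Z/128Z = {2, 4, 6, 8, 10, 12, 14, 16, 18, 20, 22, 24, 26, 28, 30, 32, 34, 36, 38, 40, 42, 44, 46, 48, 50, 52, 54, 56, 58, 60, 62, 64, 66, 68, 70, 72, 74, 76, 78, 80, 82, 84, 86, 88, 90, 92, 94, 96, 98, 100, 102, 104, 106, 108, 110, 112, 114, 116, 118, 120, 122, 124, 126}

An element a ∈ Z/128Z (with a ≠ 0) is a zero-divisor iff gcd(a, 128) > 1 (because a is a unit precisely when gcd(a, n) = 1, and in Z/nZ every nonzero, non-unit element is a zero-divisor). Scan a = 1, ..., 127 and keep those with gcd(a, 128) > 1:
  gcd(2, 128) = 2, gcd(4, 128) = 4, gcd(6, 128) = 2, gcd(8, 128) = 8, gcd(10, 128) = 2, gcd(12, 128) = 4, gcd(14, 128) = 2, gcd(16, 128) = 16, gcd(18, 128) = 2, gcd(20, 128) = 4, gcd(22, 128) = 2, gcd(24, 128) = 8, gcd(26, 128) = 2, gcd(28, 128) = 4, gcd(30, 128) = 2, gcd(32, 128) = 32, gcd(34, 128) = 2, gcd(36, 128) = 4, gcd(38, 128) = 2, gcd(40, 128) = 8, gcd(42, 128) = 2, gcd(44, 128) = 4, gcd(46, 128) = 2, gcd(48, 128) = 16, gcd(50, 128) = 2, gcd(52, 128) = 4, gcd(54, 128) = 2, gcd(56, 128) = 8, gcd(58, 128) = 2, gcd(60, 128) = 4, gcd(62, 128) = 2, gcd(64, 128) = 64, gcd(66, 128) = 2, gcd(68, 128) = 4, gcd(70, 128) = 2, gcd(72, 128) = 8, gcd(74, 128) = 2, gcd(76, 128) = 4, gcd(78, 128) = 2, gcd(80, 128) = 16, gcd(82, 128) = 2, gcd(84, 128) = 4, gcd(86, 128) = 2, gcd(88, 128) = 8, gcd(90, 128) = 2, gcd(92, 128) = 4, gcd(94, 128) = 2, gcd(96, 128) = 32, gcd(98, 128) = 2, gcd(100, 128) = 4, gcd(102, 128) = 2, gcd(104, 128) = 8, gcd(106, 128) = 2, gcd(108, 128) = 4, gcd(110, 128) = 2, gcd(112, 128) = 16, gcd(114, 128) = 2, gcd(116, 128) = 4, gcd(118, 128) = 2, gcd(120, 128) = 8, gcd(122, 128) = 2, gcd(124, 128) = 4, gcd(126, 128) = 2.
All other a ∈ {1, ..., 127} have gcd(a, 128) = 1 and are units. So the nonzero zero-divisors are exactly the 63 values of a appearing in this scan.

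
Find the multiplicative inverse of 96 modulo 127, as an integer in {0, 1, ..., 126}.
96^(−1) ≡ 86 (mod 127)

Apply the extended Euclidean algorithm to (127, 96), tracking rows (r, s, t) with s·127 + t·96 = r. Each division r_prev = q·r_cur + r_new produces the new row as (previous row) − q·(current row):
  row A: (127, 1, 0)   [1·127 + 0·96 = 127]
  row B: (96, 0, 1)   [0·127 + 1·96 = 96]
  127 = 1·96 + 31   → row C = row A − 1·row B = (31, 1, −1)   [check: 1·127 − 1·96 = 31]
  96 = 3·31 + 3   → row D = row B − 3·row C = (3, −3, 4)   [check: −3·127 + 4·96 = 3]
  31 = 10·3 + 1   → row E = row C − 10·row D = (1, 31, −41)   [check: 31·127 − 41·96 = 1]
  3 = 3·1 + 0   → remainder 0, stop. gcd = 1 (last nonzero row E).
The gcd is 1, so 96 is invertible mod 127. The last nonzero row gives 31·127 − 41·96 = 1, so t = −41. So 96^(−1) ≡ −41 ≡ 86 (mod 127). Verify: 96 · 86 = 8256 ≡ 1 (mod 127). ✓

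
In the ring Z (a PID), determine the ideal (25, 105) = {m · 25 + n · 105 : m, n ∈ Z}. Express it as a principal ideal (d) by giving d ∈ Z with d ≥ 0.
(25, 105) = (5); d = 5

In the PID Z, (a, b) is generated by gcd(a, b). Compute gcd(105, 25) with the extended Euclidean algorithm, tracking rows (r, s, t) with s·105 + t·25 = r:
  row A: (105, 1, 0)   [1·105 + 0·25 = 105]
  row B: (25, 0, 1)   [0·105 + 1·25 = 25]
  105 = 4·25 + 5   → row C = row A − 4·row B = (5, 1, −4)   [check: 1·105 − 4·25 = 5]
  25 = 5·5 + 0   → remainder 0, stop. gcd = 5 (last nonzero row C).
So gcd(25, 105) = 5, with Bézout identity 1·105 − 4·25 = 5. Containment (⊇): the Bézout identity exhibits 5 as an element of (25, 105), giving (5) ⊆ (25, 105). Containment (⊆): since 5 | 25 and 5 | 105 (25 = 5·5, 105 = 5·21), every Z-linear combination of 25 and 105 is divisible by 5, so (25, 105) ⊆ (5). Therefore (25, 105) = (5), d = 5.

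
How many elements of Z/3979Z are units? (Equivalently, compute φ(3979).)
An element a ∈ Z/3979Z is a unit iff gcd(a, 3979) = 1, so the number of units is φ(3979). φ is multiplicative, with φ(p^e) = p^e − p^(e−1). Factorise 3979 = 23 · 173. Then
  φ(3979) = (23 − 1) · (173 − 1) = 22 · 172 = 3784.

Final answer: Z/3979Z has φ(3979) = 3784 units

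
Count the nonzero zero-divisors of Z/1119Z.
In Z/1119Z each nonzero element is either a unit (gcd with 1119 is 1) or a zero-divisor (gcd > 1). The number of units is φ(1119): factorise 1119 = 3 · 373, so φ(1119) = (3 − 1) · (373 − 1) = 2 · 372 = 744. The nonzero elements number 1119 − 1 = 1118. Hence the nonzero zero-divisors number 1118 − 744 = 374.

Final answer: Z/1119Z has 374 nonzero zero-divisors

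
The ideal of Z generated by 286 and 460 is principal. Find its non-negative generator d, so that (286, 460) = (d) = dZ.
In the PID Z, (a, b) is generated by gcd(a, b). Compute gcd(460, 286) with the extended Euclidean algorithm, tracking rows (r, s, t) with s·460 + t·286 = r:
  row A: (460, 1, 0)   [1·460 + 0·286 = 460]
  row B: (286, 0, 1)   [0·460 + 1·286 = 286]
  460 = 1·286 + 174   → row C = row A − 1·row B = (174, 1, −1)   [check: 1·460 − 1·286 = 174]
  286 = 1·174 + 112   → row D = row B − 1·row C = (112, −1, 2)   [check: −1·460 + 2·286 = 112]
  174 = 1·112 + 62   → row E = row C − 1·row D = (62, 2, −3)   [check: 2·460 − 3·286 = 62]
  112 = 1·62 + 50   → row F = row D − 1·row E = (50, −3, 5)   [check: −3·460 + 5·286 = 50]
  62 = 1·50 + 12   → row G = row E − 1·row F = (12, 5, −8)   [check: 5·460 − 8·286 = 12]
  50 = 4·12 + 2   → row H = row F − 4·row G = (2, −23, 37)   [check: −23·460 + 37·286 = 2]
  12 = 6·2 + 0   → remainder 0, stop. gcd = 2 (last nonzero row H).
So gcd(286, 460) = 2, with Bézout identity −23·460 + 37·286 = 2. Containment (⊇): the Bézout identity exhibits 2 as an element of (286, 460), giving (2) ⊆ (286, 460). Containment (⊆): since 2 | 286 and 2 | 460 (286 = 2·143, 460 = 2·230), every Z-linear combination of 286 and 460 is divisible by 2, so (286, 460) ⊆ (2). Therefore (286, 460) = (2), d = 2.

Final answer: (286, 460) = (2); d = 2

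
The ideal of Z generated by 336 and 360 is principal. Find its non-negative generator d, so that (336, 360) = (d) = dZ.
In the PID Z, (a, b) is generated by gcd(a, b). Compute gcd(360, 336) with the extended Euclidean algorithm, tracking rows (r, s, t) with s·360 + t·336 = r:
  row A: (360, 1, 0)   [1·360 + 0·336 = 360]
  row B: (336, 0, 1)   [0·360 + 1·336 = 336]
  360 = 1·336 + 24   → row C = row A − 1·row B = (24, 1, −1)   [check: 1·360 − 1·336 = 24]
  336 = 14·24 + 0   → remainder 0, stop. gcd = 24 (last nonzero row C).
So gcd(336, 360) = 24, with Bézout identity 1·360 − 1·336 = 24. Containment (⊇): the Bézout identity exhibits 24 as an element of (336, 360), giving (24) ⊆ (336, 360). Containment (⊆): since 24 | 336 and 24 | 360 (336 = 24·14, 360 = 24·15), every Z-linear combination of 336 and 360 is divisible by 24, so (336, 360) ⊆ (24). Therefore (336, 360) = (24), d = 24.

Final answer: (336, 360) = (24); d = 24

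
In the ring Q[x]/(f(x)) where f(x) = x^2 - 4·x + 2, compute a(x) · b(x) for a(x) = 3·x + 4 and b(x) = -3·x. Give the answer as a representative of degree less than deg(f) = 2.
a · b ≡ 18 - 48·x (mod f(x))

First multiply in Q[x] without reducing: a · b = -9·x^2 - 12·x. Now divide by f(x) = x^2 - 4·x + 2, eliminating the leading term at each step:
  leading term -9·x^2: subtract (-9)·f(x) = -9·x^2 + 36·x - 18, leaving 18 - 48·x
The degree is now < 2, so this is the remainder. Hence a · b ≡ 18 - 48·x in Q[x]/(f).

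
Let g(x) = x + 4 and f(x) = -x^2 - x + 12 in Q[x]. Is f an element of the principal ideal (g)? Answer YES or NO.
YES

In Q[x] the ideal (g) consists of all multiples of g, so f ∈ (g) iff g | f, i.e. iff the remainder of f on division by g is 0. Divide f by g (g is monic, so eliminate the leading term of the running remainder at each step):
  leading term -x^2: subtract (-x)·g(x) = -x^2 - 4·x, leaving 3·x + 12
  leading term 3·x: subtract (3)·g(x) = 3·x + 12, leaving 0
The remainder is 0, so f(x) = g(x) · h(x) with h(x) = 3 - x. Hence g | f, i.e. f ∈ (g).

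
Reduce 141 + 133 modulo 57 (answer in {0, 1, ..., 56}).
46

Reduce the summands first: 141 ≡ 27, 133 ≡ 19 (mod 57), so 141 + 133 ≡ 27 + 19 (mod 57). 27 + 19 = 46; 46 = 0·57 + 46, so (141 + 133) mod 57 = 46.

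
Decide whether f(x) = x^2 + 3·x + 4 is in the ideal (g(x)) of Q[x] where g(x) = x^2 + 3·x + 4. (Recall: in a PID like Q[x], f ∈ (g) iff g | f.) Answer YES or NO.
In Q[x] the ideal (g) consists of all multiples of g, so f ∈ (g) iff g | f, i.e. iff the remainder of f on division by g is 0. Divide f by g (g is monic, so eliminate the leading term of the running remainder at each step):
  leading term x^2: subtract (1)·g(x) = x^2 + 3·x + 4, leaving 0
The remainder is 0, so f(x) = g(x) · h(x) with h(x) = 1. Hence g | f, i.e. f ∈ (g).

Final answer: YES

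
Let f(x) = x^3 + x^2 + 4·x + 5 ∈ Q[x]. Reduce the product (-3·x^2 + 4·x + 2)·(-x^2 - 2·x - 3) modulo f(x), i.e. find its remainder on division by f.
a · b ≡ -12·x^2 - 27·x - 1 (mod f(x))

First multiply in Q[x] without reducing: a · b = 3·x^4 + 2·x^3 - x^2 - 16·x - 6. Now divide by f(x) = x^3 + x^2 + 4·x + 5, eliminating the leading term at each step:
  leading term 3·x^4: subtract (3·x)·f(x) = 3·x^4 + 3·x^3 + 12·x^2 + 15·x, leaving -x^3 - 13·x^2 - 31·x - 6
  leading term -x^3: subtract (-1)·f(x) = -x^3 - x^2 - 4·x - 5, leaving -12·x^2 - 27·x - 1
The degree is now < 3, so this is the remainder. Hence a · b ≡ -12·x^2 - 27·x - 1 in Q[x]/(f).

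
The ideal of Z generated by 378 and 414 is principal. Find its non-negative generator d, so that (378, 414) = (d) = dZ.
In the PID Z, (a, b) is generated by gcd(a, b). Compute gcd(414, 378) with the extended Euclidean algorithm, tracking rows (r, s, t) with s·414 + t·378 = r:
  row A: (414, 1, 0)   [1·414 + 0·378 = 414]
  row B: (378, 0, 1)   [0·414 + 1·378 = 378]
  414 = 1·378 + 36   → row C = row A − 1·row B = (36, 1, −1)   [check: 1·414 − 1·378 = 36]
  378 = 10·36 + 18   → row D = row B − 10·row C = (18, −10, 11)   [check: −10·414 + 11·378 = 18]
  36 = 2·18 + 0   → remainder 0, stop. gcd = 18 (last nonzero row D).
So gcd(378, 414) = 18, with Bézout identity −10·414 + 11·378 = 18. Containment (⊇): the Bézout identity exhibits 18 as an element of (378, 414), giving (18) ⊆ (378, 414). Containment (⊆): since 18 | 378 and 18 | 414 (378 = 18·21, 414 = 18·23), every Z-linear combination of 378 and 414 is divisible by 18, so (378, 414) ⊆ (18). Therefore (378, 414) = (18), d = 18.

Final answer: (378, 414) = (18); d = 18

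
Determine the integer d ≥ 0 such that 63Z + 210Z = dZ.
In the PID Z, (a, b) is generated by gcd(a, b). Compute gcd(210, 63) with the extended Euclidean algorithm, tracking rows (r, s, t) with s·210 + t·63 = r:
  row A: (210, 1, 0)   [1·210 + 0·63 = 210]
  row B: (63, 0, 1)   [0·210 + 1·63 = 63]
  210 = 3·63 + 21   → row C = row A − 3·row B = (21, 1, −3)   [check: 1·210 − 3·63 = 21]
  63 = 3·21 + 0   → remainder 0, stop. gcd = 21 (last nonzero row C).
So gcd(63, 210) = 21, with Bézout identity 1·210 − 3·63 = 21. Containment (⊇): the Bézout identity exhibits 21 as an element of (63, 210), giving (21) ⊆ (63, 210). Containment (⊆): since 21 | 63 and 21 | 210 (63 = 21·3, 210 = 21·10), every Z-linear combination of 63 and 210 is divisible by 21, so (63, 210) ⊆ (21). Therefore (63, 210) = (21), d = 21.

Final answer: (63, 210) = (21); d = 21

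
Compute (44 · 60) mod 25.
Reduce the factors first: 44 ≡ 19, 60 ≡ 10 (mod 25), so 44 · 60 ≡ 19 · 10 (mod 25). 19 · 10 = 190. Dividing by 25: 190 = 7·25 + 15. So (44 · 60) mod 25 = 15.

Final answer: 15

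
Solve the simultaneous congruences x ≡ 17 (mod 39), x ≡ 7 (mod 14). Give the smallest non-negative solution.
The moduli 39, 14 are pairwise coprime, so by the CRT there is a unique solution mod 39·14 = 546.
Solve by successive substitution. Start with x ≡ 17 (mod 39).
  Combine with x ≡ 7 (mod 14): write x = 17 + 39·t and require 17 + 39·t ≡ 7 (mod 14), i.e. 39·t ≡ 7 − 17 ≡ 4 (mod 14). Since 39^(−1) ≡ 9 (mod 14) (39 ≡ 11 (mod 14)), t ≡ 9·4 ≡ 8 (mod 14). So x ≡ 17 + 39·8 = 329 (mod 546).
Unique solution in [0, 546): x = 329.

Final answer: x ≡ 329 (mod 546); the representative in [0, 546) is 329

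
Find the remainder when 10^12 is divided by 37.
Use repeated squaring. Binary(12) = 1100. Walk through the bits of the exponent 12 left-to-right: at each bit after the leading one, square the running value, then multiply by 10 if the bit is 1 (always reducing mod 37):
  bit 1 = 1 (leading): start with 10.
  bit 2 = 1: square 10^2 = 100 ≡ 26; bit is 1, so multiply 26·10 = 260 ≡ 1 (mod 37).
  bit 3 = 0: square 1^2 = 1 (mod 37).
  bit 4 = 0: square 1^2 = 1 (mod 37).
Final value: 10^12 ≡ 1 (mod 37).

Final answer: 1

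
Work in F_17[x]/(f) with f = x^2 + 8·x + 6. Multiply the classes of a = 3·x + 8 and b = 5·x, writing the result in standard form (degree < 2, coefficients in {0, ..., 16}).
Multiply as integer polynomials: a · b = 15·x^2 + 40·x. Reducing coefficients mod 17: a · b ≡ 15·x^2 + 6·x. Now divide by f(x) = x^2 + 8·x + 6 in F_17[x], eliminating the leading term at each step:
  leading term 15·x^2: subtract (15)·f(x) = 15·x^2 + x + 5, leaving 5·x + 12 (coefficients mod 17)
The degree is now < 2, so this is the remainder. Hence a · b ≡ 5·x + 12 in F_17[x]/(f).

Final answer: a · b ≡ 5·x + 12 (mod f(x))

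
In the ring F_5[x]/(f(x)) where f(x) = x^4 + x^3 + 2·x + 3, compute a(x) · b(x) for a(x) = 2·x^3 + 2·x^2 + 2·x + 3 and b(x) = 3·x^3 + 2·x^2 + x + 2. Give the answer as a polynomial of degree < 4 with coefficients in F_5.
a · b ≡ 4·x^3 + x^2 + 4·x + 2 (mod f(x))

Multiply as integer polynomials: a · b = 6·x^6 + 10·x^5 + 12·x^4 + 19·x^3 + 12·x^2 + 7·x + 6. Reducing coefficients mod 5: a · b ≡ x^6 + 2·x^4 + 4·x^3 + 2·x^2 + 2·x + 1. Now divide by f(x) = x^4 + x^3 + 2·x + 3 in F_5[x], eliminating the leading term at each step:
  leading term x^6: subtract (x^2)·f(x) = x^6 + x^5 + 2·x^3 + 3·x^2, leaving 4·x^5 + 2·x^4 + 2·x^3 + 4·x^2 + 2·x + 1 (coefficients mod 5)
  leading term 4·x^5: subtract (4·x)·f(x) = 4·x^5 + 4·x^4 + 3·x^2 + 2·x, leaving 3·x^4 + 2·x^3 + x^2 + 1 (coefficients mod 5)
  leading term 3·x^4: subtract (3)·f(x) = 3·x^4 + 3·x^3 + x + 4, leaving 4·x^3 + x^2 + 4·x + 2 (coefficients mod 5)
The degree is now < 4, so this is the remainder. Hence a · b ≡ 4·x^3 + x^2 + 4·x + 2 in F_5[x]/(f).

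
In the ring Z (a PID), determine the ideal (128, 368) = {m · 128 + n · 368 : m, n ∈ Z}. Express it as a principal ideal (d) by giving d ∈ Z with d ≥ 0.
In the PID Z, (a, b) is generated by gcd(a, b). Compute gcd(368, 128) with the extended Euclidean algorithm, tracking rows (r, s, t) with s·368 + t·128 = r:
  row A: (368, 1, 0)   [1·368 + 0·128 = 368]
  row B: (128, 0, 1)   [0·368 + 1·128 = 128]
  368 = 2·128 + 112   → row C = row A − 2·row B = (112, 1, −2)   [check: 1·368 − 2·128 = 112]
  128 = 1·112 + 16   → row D = row B − 1·row C = (16, −1, 3)   [check: −1·368 + 3·128 = 16]
  112 = 7·16 + 0   → remainder 0, stop. gcd = 16 (last nonzero row D).
So gcd(128, 368) = 16, with Bézout identity −1·368 + 3·128 = 16. Containment (⊇): the Bézout identity exhibits 16 as an element of (128, 368), giving (16) ⊆ (128, 368). Containment (⊆): since 16 | 128 and 16 | 368 (128 = 16·8, 368 = 16·23), every Z-linear combination of 128 and 368 is divisible by 16, so (128, 368) ⊆ (16). Therefore (128, 368) = (16), d = 16.

Final answer: (128, 368) = (16); d = 16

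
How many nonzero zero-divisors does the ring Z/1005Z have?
In Z/1005Z each nonzero element is either a unit (gcd with 1005 is 1) or a zero-divisor (gcd > 1). The number of units is φ(1005): factorise 1005 = 3 · 5 · 67, so φ(1005) = (3 − 1) · (5 − 1) · (67 − 1) = 2 · 4 · 66 = 528. The nonzero elements number 1005 − 1 = 1004. Hence the nonzero zero-divisors number 1004 − 528 = 476.

Final answer: Z/1005Z has 476 nonzero zero-divisors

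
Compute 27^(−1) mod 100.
27^(−1) ≡ 63 (mod 100)

Apply the extended Euclidean algorithm to (100, 27), tracking rows (r, s, t) with s·100 + t·27 = r. Each division r_prev = q·r_cur + r_new produces the new row as (previous row) − q·(current row):
  row A: (100, 1, 0)   [1·100 + 0·27 = 100]
  row B: (27, 0, 1)   [0·100 + 1·27 = 27]
  100 = 3·27 + 19   → row C = row A − 3·row B = (19, 1, −3)   [check: 1·100 − 3·27 = 19]
  27 = 1·19 + 8   → row D = row B − 1·row C = (8, −1, 4)   [check: −1·100 + 4·27 = 8]
  19 = 2·8 + 3   → row E = row C − 2·row D = (3, 3, −11)   [check: 3·100 − 11·27 = 3]
  8 = 2·3 + 2   → row F = row D − 2·row E = (2, −7, 26)   [check: −7·100 + 26·27 = 2]
  3 = 1·2 + 1   → row G = row E − 1·row F = (1, 10, −37)   [check: 10·100 − 37·27 = 1]
  2 = 2·1 + 0   → remainder 0, stop. gcd = 1 (last nonzero row G).
The gcd is 1, so 27 is invertible mod 100. The last nonzero row gives 10·100 − 37·27 = 1, so t = −37. So 27^(−1) ≡ −37 ≡ 63 (mod 100). Verify: 27 · 63 = 1701 ≡ 1 (mod 100). ✓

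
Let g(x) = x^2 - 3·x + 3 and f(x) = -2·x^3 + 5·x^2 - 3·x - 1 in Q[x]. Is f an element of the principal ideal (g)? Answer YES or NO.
In Q[x] the ideal (g) consists of all multiples of g, so f ∈ (g) iff g | f, i.e. iff the remainder of f on division by g is 0. Divide f by g (g is monic, so eliminate the leading term of the running remainder at each step):
  leading term -2·x^3: subtract (-2·x)·g(x) = -2·x^3 + 6·x^2 - 6·x, leaving -x^2 + 3·x - 1
  leading term -x^2: subtract (-1)·g(x) = -x^2 + 3·x - 3, leaving 2
The remainder r(x) = 2 ≠ 0 (and deg r < deg g), so g ∤ f, i.e. f ∉ (g).

Final answer: NO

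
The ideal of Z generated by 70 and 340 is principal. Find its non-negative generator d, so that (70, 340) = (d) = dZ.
(70, 340) = (10); d = 10

In the PID Z, (a, b) is generated by gcd(a, b). Compute gcd(340, 70) with the extended Euclidean algorithm, tracking rows (r, s, t) with s·340 + t·70 = r:
  row A: (340, 1, 0)   [1·340 + 0·70 = 340]
  row B: (70, 0, 1)   [0·340 + 1·70 = 70]
  340 = 4·70 + 60   → row C = row A − 4·row B = (60, 1, −4)   [check: 1·340 − 4·70 = 60]
  70 = 1·60 + 10   → row D = row B − 1·row C = (10, −1, 5)   [check: −1·340 + 5·70 = 10]
  60 = 6·10 + 0   → remainder 0, stop. gcd = 10 (last nonzero row D).
So gcd(70, 340) = 10, with Bézout identity −1·340 + 5·70 = 10. Containment (⊇): the Bézout identity exhibits 10 as an element of (70, 340), giving (10) ⊆ (70, 340). Containment (⊆): since 10 | 70 and 10 | 340 (70 = 10·7, 340 = 10·34), every Z-linear combination of 70 and 340 is divisible by 10, so (70, 340) ⊆ (10). Therefore (70, 340) = (10), d = 10.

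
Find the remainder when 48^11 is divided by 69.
24

Use repeated squaring. Binary(11) = 1011. Walk through the bits of the exponent 11 left-to-right: at each bit after the leading one, square the running value, then multiply by 48 if the bit is 1 (always reducing mod 69):
  bit 1 = 1 (leading): start with 48.
  bit 2 = 0: square 48^2 = 2304 ≡ 27 (mod 69).
  bit 3 = 1: square 27^2 = 729 ≡ 39; bit is 1, so multiply 39·48 = 1872 ≡ 9 (mod 69).
  bit 4 = 1: square 9^2 = 81 ≡ 12; bit is 1, so multiply 12·48 = 576 ≡ 24 (mod 69).
Final value: 48^11 ≡ 24 (mod 69).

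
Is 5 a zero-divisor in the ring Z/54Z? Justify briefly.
NO

gcd(5, 54) = 1, so 5 is a unit in Z/54Z (it has a multiplicative inverse). A unit cannot be a zero-divisor: if 5·b ≡ 0 then multiplying both sides by 5^(−1) gives b ≡ 0. So 5 is not a zero-divisor.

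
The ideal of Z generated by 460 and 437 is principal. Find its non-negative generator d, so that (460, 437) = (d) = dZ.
(460, 437) = (23); d = 23

In the PID Z, (a, b) is generated by gcd(a, b). Compute gcd(460, 437) with the extended Euclidean algorithm, tracking rows (r, s, t) with s·460 + t·437 = r:
  row A: (460, 1, 0)   [1·460 + 0·437 = 460]
  row B: (437, 0, 1)   [0·460 + 1·437 = 437]
  460 = 1·437 + 23   → row C = row A − 1·row B = (23, 1, −1)   [check: 1·460 − 1·437 = 23]
  437 = 19·23 + 0   → remainder 0, stop. gcd = 23 (last nonzero row C).
So gcd(460, 437) = 23, with Bézout identity 1·460 − 1·437 = 23. Containment (⊇): the Bézout identity exhibits 23 as an element of (460, 437), giving (23) ⊆ (460, 437). Containment (⊆): since 23 | 460 and 23 | 437 (460 = 23·20, 437 = 23·19), every Z-linear combination of 460 and 437 is divisible by 23, so (460, 437) ⊆ (23). Therefore (460, 437) = (23), d = 23.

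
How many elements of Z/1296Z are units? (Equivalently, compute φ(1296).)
Z/1296Z has φ(1296) = 432 units

An element a ∈ Z/1296Z is a unit iff gcd(a, 1296) = 1, so the number of units is φ(1296). φ is multiplicative, with φ(p^e) = p^e − p^(e−1). Factorise 1296 = 2^4 · 3^4. Then
  φ(1296) = (2^4 − 2^3) · (3^4 − 3^3) = 8 · 54 = 432.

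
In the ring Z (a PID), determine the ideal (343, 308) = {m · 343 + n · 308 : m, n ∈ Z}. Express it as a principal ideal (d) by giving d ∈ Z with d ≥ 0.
(343, 308) = (7); d = 7

In the PID Z, (a, b) is generated by gcd(a, b). Compute gcd(343, 308) with the extended Euclidean algorithm, tracking rows (r, s, t) with s·343 + t·308 = r:
  row A: (343, 1, 0)   [1·343 + 0·308 = 343]
  row B: (308, 0, 1)   [0·343 + 1·308 = 308]
  343 = 1·308 + 35   → row C = row A − 1·row B = (35, 1, −1)   [check: 1·343 − 1·308 = 35]
  308 = 8·35 + 28   → row D = row B − 8·row C = (28, −8, 9)   [check: −8·343 + 9·308 = 28]
  35 = 1·28 + 7   → row E = row C − 1·row D = (7, 9, −10)   [check: 9·343 − 10·308 = 7]
  28 = 4·7 + 0   → remainder 0, stop. gcd = 7 (last nonzero row E).
So gcd(343, 308) = 7, with Bézout identity 9·343 − 10·308 = 7. Containment (⊇): the Bézout identity exhibits 7 as an element of (343, 308), giving (7) ⊆ (343, 308). Containment (⊆): since 7 | 343 and 7 | 308 (343 = 7·49, 308 = 7·44), every Z-linear combination of 343 and 308 is divisible by 7, so (343, 308) ⊆ (7). Therefore (343, 308) = (7), d = 7.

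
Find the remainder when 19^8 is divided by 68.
Use repeated squaring. Binary(8) = 1000. Walk through the bits of the exponent 8 left-to-right: at each bit after the leading one, square the running value, then multiply by 19 if the bit is 1 (always reducing mod 68):
  bit 1 = 1 (leading): start with 19.
  bit 2 = 0: square 19^2 = 361 ≡ 21 (mod 68).
  bit 3 = 0: square 21^2 = 441 ≡ 33 (mod 68).
  bit 4 = 0: square 33^2 = 1089 ≡ 1 (mod 68).
Final value: 19^8 ≡ 1 (mod 68).

Final answer: 1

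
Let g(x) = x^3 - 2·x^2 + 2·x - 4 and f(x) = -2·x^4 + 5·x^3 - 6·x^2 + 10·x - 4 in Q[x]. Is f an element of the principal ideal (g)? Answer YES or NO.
YES

In Q[x] the ideal (g) consists of all multiples of g, so f ∈ (g) iff g | f, i.e. iff the remainder of f on division by g is 0. Divide f by g (g is monic, so eliminate the leading term of the running remainder at each step):
  leading term -2·x^4: subtract (-2·x)·g(x) = -2·x^4 + 4·x^3 - 4·x^2 + 8·x, leaving x^3 - 2·x^2 + 2·x - 4
  leading term x^3: subtract (1)·g(x) = x^3 - 2·x^2 + 2·x - 4, leaving 0
The remainder is 0, so f(x) = g(x) · h(x) with h(x) = 1 - 2·x. Hence g | f, i.e. f ∈ (g).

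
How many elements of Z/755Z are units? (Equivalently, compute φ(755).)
An element a ∈ Z/755Z is a unit iff gcd(a, 755) = 1, so the number of units is φ(755). φ is multiplicative, with φ(p^e) = p^e − p^(e−1). Factorise 755 = 5 · 151. Then
  φ(755) = (5 − 1) · (151 − 1) = 4 · 150 = 600.

Final answer: Z/755Z has φ(755) = 600 units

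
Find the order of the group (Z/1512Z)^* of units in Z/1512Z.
|(Z/1512Z)^*| = 432

(Z/1512Z)^* consists of the classes a with gcd(a, 1512) = 1, so its order is φ(1512). φ is multiplicative, with φ(p^e) = p^e − p^(e−1). Factorise 1512 = 2^3 · 3^3 · 7. Then
  φ(1512) = (2^3 − 2^2) · (3^3 − 3^2) · (7 − 1) = 4 · 18 · 6 = 432.
Thus |(Z/1512Z)^*| = 432.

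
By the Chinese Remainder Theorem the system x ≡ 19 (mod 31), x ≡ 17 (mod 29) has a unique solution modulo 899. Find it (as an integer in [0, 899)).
x ≡ 887 (mod 899); the representative in [0, 899) is 887

The moduli 31, 29 are pairwise coprime, so by the CRT there is a unique solution mod 31·29 = 899.
Solve by successive substitution. Start with x ≡ 19 (mod 31).
  Combine with x ≡ 17 (mod 29): write x = 19 + 31·t and require 19 + 31·t ≡ 17 (mod 29), i.e. 31·t ≡ 17 − 19 ≡ 27 (mod 29). Since 31^(−1) ≡ 15 (mod 29) (31 ≡ 2 (mod 29)), t ≡ 15·27 ≡ 28 (mod 29). So x ≡ 19 + 31·28 = 887 (mod 899).
Unique solution in [0, 899): x = 887.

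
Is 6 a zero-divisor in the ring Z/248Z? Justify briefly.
YES

gcd(6, 248) = 2 > 1, so 6 is not a unit in Z/248Z. In Z/nZ every nonzero non-unit is a zero-divisor: explicitly, take b = 248/gcd = 124 ≠ 0 (mod 248); then 6·124 = 744 = 3·248, i.e. 6·124 ≡ 0 (mod 248). So 6 is a zero-divisor.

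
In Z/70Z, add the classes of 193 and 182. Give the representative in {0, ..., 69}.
Reduce the summands first: 193 ≡ 53, 182 ≡ 42 (mod 70), so 193 + 182 ≡ 53 + 42 (mod 70). 53 + 42 = 95; 95 = 1·70 + 25, so (193 + 182) mod 70 = 25.

Final answer: 25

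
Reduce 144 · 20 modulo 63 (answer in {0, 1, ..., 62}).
45

Reduce the factors first: 144 ≡ 18 (mod 63), so 144 · 20 ≡ 18 · 20 (mod 63). 18 · 20 = 360. Dividing by 63: 360 = 5·63 + 45. So (144 · 20) mod 63 = 45.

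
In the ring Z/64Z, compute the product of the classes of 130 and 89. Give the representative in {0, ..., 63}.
Reduce the factors first: 130 ≡ 2, 89 ≡ 25 (mod 64), so 130 · 89 ≡ 2 · 25 (mod 64). 2 · 25 = 50. Dividing by 64: 50 = 0·64 + 50. So (130 · 89) mod 64 = 50.

Final answer: 50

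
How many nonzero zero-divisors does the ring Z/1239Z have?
In Z/1239Z each nonzero element is either a unit (gcd with 1239 is 1) or a zero-divisor (gcd > 1). The number of units is φ(1239): factorise 1239 = 3 · 7 · 59, so φ(1239) = (3 − 1) · (7 − 1) · (59 − 1) = 2 · 6 · 58 = 696. The nonzero elements number 1239 − 1 = 1238. Hence the nonzero zero-divisors number 1238 − 696 = 542.

Final answer: Z/1239Z has 542 nonzero zero-divisors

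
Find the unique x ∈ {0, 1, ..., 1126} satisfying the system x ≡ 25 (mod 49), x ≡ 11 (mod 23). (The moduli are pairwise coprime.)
x ≡ 172 (mod 1127); the representative in [0, 1127) is 172

The moduli 49, 23 are pairwise coprime, so by the CRT there is a unique solution mod 49·23 = 1127.
Solve by successive substitution. Start with x ≡ 25 (mod 49).
  Combine with x ≡ 11 (mod 23): write x = 25 + 49·t and require 25 + 49·t ≡ 11 (mod 23), i.e. 49·t ≡ 11 − 25 ≡ 9 (mod 23). Since 49^(−1) ≡ 8 (mod 23) (49 ≡ 3 (mod 23)), t ≡ 8·9 ≡ 3 (mod 23). So x ≡ 25 + 49·3 = 172 (mod 1127).
Unique solution in [0, 1127): x = 172.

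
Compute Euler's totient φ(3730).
φ(3730) = 1488

φ is multiplicative, with φ(p^e) = p^e − p^(e−1). Factorise 3730 = 2 · 5 · 373. Then
  φ(3730) = (2 − 1) · (5 − 1) · (373 − 1) = 1 · 4 · 372 = 1488.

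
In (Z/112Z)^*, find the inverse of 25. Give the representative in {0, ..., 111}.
Apply the extended Euclidean algorithm to (112, 25), tracking rows (r, s, t) with s·112 + t·25 = r. Each division r_prev = q·r_cur + r_new produces the new row as (previous row) − q·(current row):
  row A: (112, 1, 0)   [1·112 + 0·25 = 112]
  row B: (25, 0, 1)   [0·112 + 1·25 = 25]
  112 = 4·25 + 12   → row C = row A − 4·row B = (12, 1, −4)   [check: 1·112 − 4·25 = 12]
  25 = 2·12 + 1   → row D = row B − 2·row C = (1, −2, 9)   [check: −2·112 + 9·25 = 1]
  12 = 12·1 + 0   → remainder 0, stop. gcd = 1 (last nonzero row D).
The gcd is 1, so 25 is invertible mod 112. The last nonzero row gives −2·112 + 9·25 = 1, so t = 9. So 25^(−1) ≡ 9 (mod 112). Verify: 25 · 9 = 225 ≡ 1 (mod 112). ✓

Final answer: 25^(−1) ≡ 9 (mod 112)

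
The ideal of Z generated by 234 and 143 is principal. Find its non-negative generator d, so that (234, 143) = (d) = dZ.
In the PID Z, (a, b) is generated by gcd(a, b). Compute gcd(234, 143) with the extended Euclidean algorithm, tracking rows (r, s, t) with s·234 + t·143 = r:
  row A: (234, 1, 0)   [1·234 + 0·143 = 234]
  row B: (143, 0, 1)   [0·234 + 1·143 = 143]
  234 = 1·143 + 91   → row C = row A − 1·row B = (91, 1, −1)   [check: 1·234 − 1·143 = 91]
  143 = 1·91 + 52   → row D = row B − 1·row C = (52, −1, 2)   [check: −1·234 + 2·143 = 52]
  91 = 1·52 + 39   → row E = row C − 1·row D = (39, 2, −3)   [check: 2·234 − 3·143 = 39]
  52 = 1·39 + 13   → row F = row D − 1·row E = (13, −3, 5)   [check: −3·234 + 5·143 = 13]
  39 = 3·13 + 0   → remainder 0, stop. gcd = 13 (last nonzero row F).
So gcd(234, 143) = 13, with Bézout identity −3·234 + 5·143 = 13. Containment (⊇): the Bézout identity exhibits 13 as an element of (234, 143), giving (13) ⊆ (234, 143). Containment (⊆): since 13 | 234 and 13 | 143 (234 = 13·18, 143 = 13·11), every Z-linear combination of 234 and 143 is divisible by 13, so (234, 143) ⊆ (13). Therefore (234, 143) = (13), d = 13.

Final answer: (234, 143) = (13); d = 13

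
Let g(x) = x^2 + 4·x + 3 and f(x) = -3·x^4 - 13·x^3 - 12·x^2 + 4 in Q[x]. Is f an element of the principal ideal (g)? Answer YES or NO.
NO

In Q[x] the ideal (g) consists of all multiples of g, so f ∈ (g) iff g | f, i.e. iff the remainder of f on division by g is 0. Divide f by g (g is monic, so eliminate the leading term of the running remainder at each step):
  leading term -3·x^4: subtract (-3·x^2)·g(x) = -3·x^4 - 12·x^3 - 9·x^2, leaving -x^3 - 3·x^2 + 4
  leading term -x^3: subtract (-x)·g(x) = -x^3 - 4·x^2 - 3·x, leaving x^2 + 3·x + 4
  leading term x^2: subtract (1)·g(x) = x^2 + 4·x + 3, leaving 1 - x
The remainder r(x) = 1 - x ≠ 0 (and deg r < deg g), so g ∤ f, i.e. f ∉ (g).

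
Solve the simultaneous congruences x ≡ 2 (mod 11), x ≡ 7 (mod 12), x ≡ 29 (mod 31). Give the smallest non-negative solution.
The moduli 11, 12, 31 are pairwise coprime, so by the CRT there is a unique solution mod 11·12·31 = 4092.
Solve by successive substitution. Start with x ≡ 2 (mod 11).
  Combine with x ≡ 7 (mod 12): write x = 2 + 11·t and require 2 + 11·t ≡ 7 (mod 12), i.e. 11·t ≡ 7 − 2 ≡ 5 (mod 12). Since 11^(−1) ≡ 11 (mod 12), t ≡ 11·5 ≡ 7 (mod 12). So x ≡ 2 + 11·7 = 79 (mod 132).
  Combine with x ≡ 29 (mod 31): write x = 79 + 132·t and require 79 + 132·t ≡ 29 (mod 31), i.e. 132·t ≡ 29 − 79 ≡ 12 (mod 31). Since 132^(−1) ≡ 4 (mod 31) (132 ≡ 8 (mod 31)), t ≡ 4·12 ≡ 17 (mod 31). So x ≡ 79 + 132·17 = 2323 (mod 4092).
Unique solution in [0, 4092): x = 2323.

Final answer: x ≡ 2323 (mod 4092); the representative in [0, 4092) is 2323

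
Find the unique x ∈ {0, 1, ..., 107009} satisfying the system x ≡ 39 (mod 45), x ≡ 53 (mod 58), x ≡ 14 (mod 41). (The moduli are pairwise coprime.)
x ≡ 96159 (mod 107010); the representative in [0, 107010) is 96159

The moduli 45, 58, 41 are pairwise coprime, so by the CRT there is a unique solution mod 45·58·41 = 107010.
Solve by successive substitution. Start with x ≡ 39 (mod 45).
  Combine with x ≡ 53 (mod 58): write x = 39 + 45·t and require 39 + 45·t ≡ 53 (mod 58), i.e. 45·t ≡ 53 − 39 ≡ 14 (mod 58). Since 45^(−1) ≡ 49 (mod 58), t ≡ 49·14 ≡ 48 (mod 58). So x ≡ 39 + 45·48 = 2199 (mod 2610).
  Combine with x ≡ 14 (mod 41): write x = 2199 + 2610·t and require 2199 + 2610·t ≡ 14 (mod 41), i.e. 2610·t ≡ 14 − 2199 ≡ 29 (mod 41). Since 2610^(−1) ≡ 38 (mod 41) (2610 ≡ 27 (mod 41)), t ≡ 38·29 ≡ 36 (mod 41). So x ≡ 2199 + 2610·36 = 96159 (mod 107010).
Unique solution in [0, 107010): x = 96159.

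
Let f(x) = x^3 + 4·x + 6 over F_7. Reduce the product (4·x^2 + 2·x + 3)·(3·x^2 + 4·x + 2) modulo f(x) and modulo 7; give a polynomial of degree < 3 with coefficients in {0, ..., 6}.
a · b ≡ 5·x^2 + 3·x (mod f(x))

Multiply as integer polynomials: a · b = 12·x^4 + 22·x^3 + 25·x^2 + 16·x + 6. Reducing coefficients mod 7: a · b ≡ 5·x^4 + x^3 + 4·x^2 + 2·x + 6. Now divide by f(x) = x^3 + 4·x + 6 in F_7[x], eliminating the leading term at each step:
  leading term 5·x^4: subtract (5·x)·f(x) = 5·x^4 + 6·x^2 + 2·x, leaving x^3 + 5·x^2 + 6 (coefficients mod 7)
  leading term x^3: subtract (1)·f(x) = x^3 + 4·x + 6, leaving 5·x^2 + 3·x (coefficients mod 7)
The degree is now < 3, so this is the remainder. Hence a · b ≡ 5·x^2 + 3·x in F_7[x]/(f).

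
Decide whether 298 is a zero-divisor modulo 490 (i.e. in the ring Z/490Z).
gcd(298, 490) = 2 > 1, so 298 is not a unit in Z/490Z. In Z/nZ every nonzero non-unit is a zero-divisor: explicitly, take b = 490/gcd = 245 ≠ 0 (mod 490); then 298·245 = 73010 = 149·490, i.e. 298·245 ≡ 0 (mod 490). So 298 is a zero-divisor.

Final answer: YES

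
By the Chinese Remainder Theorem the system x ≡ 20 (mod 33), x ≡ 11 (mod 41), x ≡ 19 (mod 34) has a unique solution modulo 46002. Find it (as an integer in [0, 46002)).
The moduli 33, 41, 34 are pairwise coprime, so by the CRT there is a unique solution mod 33·41·34 = 46002.
Solve by successive substitution. Start with x ≡ 20 (mod 33).
  Combine with x ≡ 11 (mod 41): write x = 20 + 33·t and require 20 + 33·t ≡ 11 (mod 41), i.e. 33·t ≡ 11 − 20 ≡ 32 (mod 41). Since 33^(−1) ≡ 5 (mod 41), t ≡ 5·32 ≡ 37 (mod 41). So x ≡ 20 + 33·37 = 1241 (mod 1353).
  Combine with x ≡ 19 (mod 34): write x = 1241 + 1353·t and require 1241 + 1353·t ≡ 19 (mod 34), i.e. 1353·t ≡ 19 − 1241 ≡ 2 (mod 34). Since 1353^(−1) ≡ 29 (mod 34) (1353 ≡ 27 (mod 34)), t ≡ 29·2 ≡ 24 (mod 34). So x ≡ 1241 + 1353·24 = 33713 (mod 46002).
Unique solution in [0, 46002): x = 33713.

Final answer: x ≡ 33713 (mod 46002); the representative in [0, 46002) is 33713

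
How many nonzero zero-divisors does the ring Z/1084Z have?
In Z/1084Z each nonzero element is either a unit (gcd with 1084 is 1) or a zero-divisor (gcd > 1). The number of units is φ(1084): factorise 1084 = 2^2 · 271, so φ(1084) = (2^2 − 2^1) · (271 − 1) = 2 · 270 = 540. The nonzero elements number 1084 − 1 = 1083. Hence the nonzero zero-divisors number 1083 − 540 = 543.

Final answer: Z/1084Z has 543 nonzero zero-divisors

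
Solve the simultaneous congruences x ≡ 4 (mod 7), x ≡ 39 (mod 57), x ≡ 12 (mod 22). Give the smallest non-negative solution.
x ≡ 5226 (mod 8778); the representative in [0, 8778) is 5226

The moduli 7, 57, 22 are pairwise coprime, so by the CRT there is a unique solution mod 7·57·22 = 8778.
Solve by successive substitution. Start with x ≡ 4 (mod 7).
  Combine with x ≡ 39 (mod 57): write x = 4 + 7·t and require 4 + 7·t ≡ 39 (mod 57), i.e. 7·t ≡ 39 − 4 ≡ 35 (mod 57). Since 7^(−1) ≡ 49 (mod 57), t ≡ 49·35 ≡ 5 (mod 57). So x ≡ 4 + 7·5 = 39 (mod 399).
  Combine with x ≡ 12 (mod 22): write x = 39 + 399·t and require 39 + 399·t ≡ 12 (mod 22), i.e. 399·t ≡ 12 − 39 ≡ 17 (mod 22). Since 399^(−1) ≡ 15 (mod 22) (399 ≡ 3 (mod 22)), t ≡ 15·17 ≡ 13 (mod 22). So x ≡ 39 + 399·13 = 5226 (mod 8778).
Unique solution in [0, 8778): x = 5226.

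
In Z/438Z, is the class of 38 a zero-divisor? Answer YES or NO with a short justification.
gcd(38, 438) = 2 > 1, so 38 is not a unit in Z/438Z. In Z/nZ every nonzero non-unit is a zero-divisor: explicitly, take b = 438/gcd = 219 ≠ 0 (mod 438); then 38·219 = 8322 = 19·438, i.e. 38·219 ≡ 0 (mod 438). So 38 is a zero-divisor.

Final answer: YES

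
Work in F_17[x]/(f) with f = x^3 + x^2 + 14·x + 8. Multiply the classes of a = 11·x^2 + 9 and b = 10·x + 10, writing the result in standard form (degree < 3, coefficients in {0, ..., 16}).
Multiply as integer polynomials: a · b = 110·x^3 + 110·x^2 + 90·x + 90. Reducing coefficients mod 17: a · b ≡ 8·x^3 + 8·x^2 + 5·x + 5. Now divide by f(x) = x^3 + x^2 + 14·x + 8 in F_17[x], eliminating the leading term at each step:
  leading term 8·x^3: subtract (8)·f(x) = 8·x^3 + 8·x^2 + 10·x + 13, leaving 12·x + 9 (coefficients mod 17)
The degree is now < 3, so this is the remainder. Hence a · b ≡ 12·x + 9 in F_17[x]/(f).

Final answer: a · b ≡ 12·x + 9 (mod f(x))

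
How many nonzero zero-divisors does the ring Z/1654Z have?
In Z/1654Z each nonzero element is either a unit (gcd with 1654 is 1) or a zero-divisor (gcd > 1). The number of units is φ(1654): factorise 1654 = 2 · 827, so φ(1654) = (2 − 1) · (827 − 1) = 1 · 826 = 826. The nonzero elements number 1654 − 1 = 1653. Hence the nonzero zero-divisors number 1653 − 826 = 827.

Final answer: Z/1654Z has 827 nonzero zero-divisors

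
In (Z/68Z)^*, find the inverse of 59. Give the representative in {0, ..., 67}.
Apply the extended Euclidean algorithm to (68, 59), tracking rows (r, s, t) with s·68 + t·59 = r. Each division r_prev = q·r_cur + r_new produces the new row as (previous row) − q·(current row):
  row A: (68, 1, 0)   [1·68 + 0·59 = 68]
  row B: (59, 0, 1)   [0·68 + 1·59 = 59]
  68 = 1·59 + 9   → row C = row A − 1·row B = (9, 1, −1)   [check: 1·68 − 1·59 = 9]
  59 = 6·9 + 5   → row D = row B − 6·row C = (5, −6, 7)   [check: −6·68 + 7·59 = 5]
  9 = 1·5 + 4   → row E = row C − 1·row D = (4, 7, −8)   [check: 7·68 − 8·59 = 4]
  5 = 1·4 + 1   → row F = row D − 1·row E = (1, −13, 15)   [check: −13·68 + 15·59 = 1]
  4 = 4·1 + 0   → remainder 0, stop. gcd = 1 (last nonzero row F).
The gcd is 1, so 59 is invertible mod 68. The last nonzero row gives −13·68 + 15·59 = 1, so t = 15. So 59^(−1) ≡ 15 (mod 68). Verify: 59 · 15 = 885 ≡ 1 (mod 68). ✓

Final answer: 59^(−1) ≡ 15 (mod 68)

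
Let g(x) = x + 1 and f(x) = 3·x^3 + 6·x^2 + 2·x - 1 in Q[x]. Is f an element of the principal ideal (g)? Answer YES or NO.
In Q[x] the ideal (g) consists of all multiples of g, so f ∈ (g) iff g | f, i.e. iff the remainder of f on division by g is 0. Divide f by g (g is monic, so eliminate the leading term of the running remainder at each step):
  leading term 3·x^3: subtract (3·x^2)·g(x) = 3·x^3 + 3·x^2, leaving 3·x^2 + 2·x - 1
  leading term 3·x^2: subtract (3·x)·g(x) = 3·x^2 + 3·x, leaving -x - 1
  leading term -x: subtract (-1)·g(x) = -x - 1, leaving 0
The remainder is 0, so f(x) = g(x) · h(x) with h(x) = 3·x^2 + 3·x - 1. Hence g | f, i.e. f ∈ (g).

Final answer: YES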